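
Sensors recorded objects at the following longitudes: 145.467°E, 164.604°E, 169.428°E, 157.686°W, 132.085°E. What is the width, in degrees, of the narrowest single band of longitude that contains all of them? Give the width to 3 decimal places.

70.229°

Sort the longitudes: -157.686°, +132.085°, +145.467°, +164.604°, +169.428°.
Eastward gaps between consecutive values (wrapping around): 289.771°, 13.382°, 19.137°, 4.824°, 32.886°.
Largest gap = 289.771° ⇒ minimal covering band is its complement: 360° − 289.771° = 70.229°.
Band runs from +132.085° eastward to -157.686°, crossing the antimeridian.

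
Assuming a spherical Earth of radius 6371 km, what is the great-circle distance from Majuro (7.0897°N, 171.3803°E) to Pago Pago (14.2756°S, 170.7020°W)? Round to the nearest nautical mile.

1669 nmi

Δλ = -170.7020 − 171.3803 = -342.0823°; wrapped into (−180°, 180°]: 17.9177°.
Δφ = -14.2756 − 7.0897 = -21.3653°.
a = sin²(Δφ/2) + cos φ₁ · cos φ₂ · sin²(Δλ/2) = 0.057683.
c = 2·atan2(√a, √(1−a)) = 0.48509 rad → d = 6371·c ≈ 3090.51 km ≈ 1668.74 nmi.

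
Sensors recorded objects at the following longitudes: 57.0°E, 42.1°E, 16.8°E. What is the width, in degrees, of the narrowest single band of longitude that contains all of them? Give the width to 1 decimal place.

Sort the longitudes: +16.8°, +42.1°, +57.0°.
Eastward gaps between consecutive values (wrapping around): 25.3°, 14.9°, 319.8°.
Largest gap = 319.8° ⇒ minimal covering band is its complement: 360° − 319.8° = 40.2°.
Band runs from +16.8° eastward to +57.0°.

40.2°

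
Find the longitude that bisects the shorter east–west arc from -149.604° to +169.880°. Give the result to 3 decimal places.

Signed shortest Δλ from -149.604° to +169.880° is -40.516°.
Midpoint longitude = -149.604° + (-40.516°)/2 = -149.604° − 20.258° = -169.862°.
(The naïve average (-149.604 + +169.880)/2 = 10.138° is on the wrong side of the globe.)

-169.862°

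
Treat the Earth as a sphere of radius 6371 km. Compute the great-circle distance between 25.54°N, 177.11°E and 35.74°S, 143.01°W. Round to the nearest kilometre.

7998 km

Δλ = -143.01 − 177.11 = -320.12°; wrapped into (−180°, 180°]: 39.88°.
Δφ = -35.74 − 25.54 = -61.28°.
a = sin²(Δφ/2) + cos φ₁ · cos φ₂ · sin²(Δλ/2) = 0.344913.
c = 2·atan2(√a, √(1−a)) = 1.25542 rad → d = 6371·c ≈ 7998.28 km.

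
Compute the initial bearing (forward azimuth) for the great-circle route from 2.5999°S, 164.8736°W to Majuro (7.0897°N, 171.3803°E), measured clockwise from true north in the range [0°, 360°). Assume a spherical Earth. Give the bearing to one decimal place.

292.4°

Δλ = 171.3803 − -164.8736 = 336.2539°; wrapped into (−180°, 180°]: -23.7461°.
θ = atan2( sin Δλ · cos φ₂ , cos φ₁ · sin φ₂ − sin φ₁ · cos φ₂ · cos Δλ )
  = atan2(-0.39961, 0.16450) = -67.625° → normalised to [0°, 360°): 292.375°.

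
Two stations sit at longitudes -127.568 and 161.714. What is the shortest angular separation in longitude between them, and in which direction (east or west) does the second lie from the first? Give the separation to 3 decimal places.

Raw difference: 161.714 − -127.568 = 289.282°.
Normalise into (−180°, 180°]: 289.282° − 360° = -70.718°.
Negative ⇒ the second point lies to the west; separation 70.718°.

70.718° west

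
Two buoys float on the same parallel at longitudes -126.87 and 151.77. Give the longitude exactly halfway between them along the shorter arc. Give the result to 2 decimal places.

-167.55°

Signed shortest Δλ from -126.87° to +151.77° is -81.36°.
Midpoint longitude = -126.87° + (-81.36°)/2 = -126.87° − 40.68° = -167.55°.
(The naïve average (-126.87 + +151.77)/2 = 12.45° is on the wrong side of the globe.)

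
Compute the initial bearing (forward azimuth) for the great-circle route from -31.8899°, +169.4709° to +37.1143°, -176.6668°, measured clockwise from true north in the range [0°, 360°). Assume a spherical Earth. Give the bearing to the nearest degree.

Δλ = -176.6668 − 169.4709 = -346.1377°; wrapped into (−180°, 180°]: 13.8623°.
θ = atan2( sin Δλ · cos φ₂ , cos φ₁ · sin φ₂ − sin φ₁ · cos φ₂ · cos Δλ )
  = atan2(0.19106, 0.92134) = 11.715° → normalised to [0°, 360°): 11.715°.

12°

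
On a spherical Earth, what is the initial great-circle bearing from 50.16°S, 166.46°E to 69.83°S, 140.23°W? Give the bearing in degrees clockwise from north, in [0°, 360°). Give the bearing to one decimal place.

Δλ = -140.23 − 166.46 = -306.69°; wrapped into (−180°, 180°]: 53.31°.
θ = atan2( sin Δλ · cos φ₂ , cos φ₁ · sin φ₂ − sin φ₁ · cos φ₂ · cos Δλ )
  = atan2(0.27649, -0.44317) = 148.040° → normalised to [0°, 360°): 148.040°.

148.0°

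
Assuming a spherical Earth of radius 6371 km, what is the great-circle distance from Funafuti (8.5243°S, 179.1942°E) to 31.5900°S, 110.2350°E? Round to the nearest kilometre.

Δλ = 110.2350 − 179.1942 = -68.9592°.
Δφ = -31.5900 − -8.5243 = -23.0657°.
a = sin²(Δφ/2) + cos φ₁ · cos φ₂ · sin²(Δλ/2) = 0.309950.
c = 2·atan2(√a, √(1−a)) = 1.18089 rad → d = 6371·c ≈ 7523.46 km.

7523 km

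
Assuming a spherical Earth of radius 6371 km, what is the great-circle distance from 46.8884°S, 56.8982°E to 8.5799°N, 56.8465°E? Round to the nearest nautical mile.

Δλ = 56.8465 − 56.8982 = -0.0517°.
Δφ = 8.5799 − -46.8884 = 55.4683°.
a = sin²(Δφ/2) + cos φ₁ · cos φ₂ · sin²(Δλ/2) = 0.216569.
c = 2·atan2(√a, √(1−a)) = 0.96810 rad → d = 6371·c ≈ 6167.80 km ≈ 3330.34 nmi.

3330 nmi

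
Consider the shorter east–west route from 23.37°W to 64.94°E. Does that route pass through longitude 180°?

No

Signed shortest Δλ = ((64.94 − -23.37 + 180) mod 360) − 180 = 88.31°.
Going east by 88.31° from -23.37° reaches +64.94° without touching 180°.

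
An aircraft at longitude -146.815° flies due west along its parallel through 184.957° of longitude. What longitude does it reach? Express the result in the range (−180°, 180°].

+28.228°

Start at -146.815°; shift −184.957° → -331.772°.
-331.772° lies outside (−180°, 180°]; add 360° → +28.228°.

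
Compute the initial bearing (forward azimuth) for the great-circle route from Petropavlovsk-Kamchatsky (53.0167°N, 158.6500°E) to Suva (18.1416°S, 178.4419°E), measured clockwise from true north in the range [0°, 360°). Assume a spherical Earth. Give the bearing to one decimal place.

Δλ = 178.4419 − 158.6500 = 19.7919°.
θ = atan2( sin Δλ · cos φ₂ , cos φ₁ · sin φ₂ − sin φ₁ · cos φ₂ · cos Δλ )
  = atan2(0.32177, -0.90157) = 160.358° → normalised to [0°, 360°): 160.358°.

160.4°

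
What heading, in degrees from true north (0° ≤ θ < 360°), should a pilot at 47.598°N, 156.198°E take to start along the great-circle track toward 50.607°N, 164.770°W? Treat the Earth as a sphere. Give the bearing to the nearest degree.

69°

Δλ = -164.770 − 156.198 = -320.968°; wrapped into (−180°, 180°]: 39.032°.
θ = atan2( sin Δλ · cos φ₂ , cos φ₁ · sin φ₂ − sin φ₁ · cos φ₂ · cos Δλ )
  = atan2(0.39966, 0.15709) = 68.542° → normalised to [0°, 360°): 68.542°.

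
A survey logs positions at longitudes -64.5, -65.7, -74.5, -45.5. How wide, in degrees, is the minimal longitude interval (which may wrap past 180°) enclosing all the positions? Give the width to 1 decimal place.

Sort the longitudes: -74.5°, -65.7°, -64.5°, -45.5°.
Eastward gaps between consecutive values (wrapping around): 8.8°, 1.2°, 19.0°, 331.0°.
Largest gap = 331.0° ⇒ minimal covering band is its complement: 360° − 331.0° = 29.0°.
Band runs from -74.5° eastward to -45.5°.

29.0°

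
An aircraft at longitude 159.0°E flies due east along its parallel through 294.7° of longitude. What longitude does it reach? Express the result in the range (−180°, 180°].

Start at +159.0°; shift +294.7° → +453.7°.
+453.7° lies outside (−180°, 180°]; subtract 360° → +93.7°.

93.7°E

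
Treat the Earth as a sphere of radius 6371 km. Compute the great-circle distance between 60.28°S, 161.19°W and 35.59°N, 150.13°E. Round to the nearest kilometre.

Δλ = 150.13 − -161.19 = 311.32°; wrapped into (−180°, 180°]: -48.68°.
Δφ = 35.59 − -60.28 = 95.87°.
a = sin²(Δφ/2) + cos φ₁ · cos φ₂ · sin²(Δλ/2) = 0.619619.
c = 2·atan2(√a, √(1−a)) = 1.81238 rad → d = 6371·c ≈ 11546.66 km.

11547 km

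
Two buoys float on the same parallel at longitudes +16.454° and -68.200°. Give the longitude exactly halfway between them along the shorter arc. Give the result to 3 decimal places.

-25.873°

Signed shortest Δλ from +16.454° to -68.200° is -84.654°.
Midpoint longitude = +16.454° + (-84.654°)/2 = +16.454° − 42.327° = -25.873°.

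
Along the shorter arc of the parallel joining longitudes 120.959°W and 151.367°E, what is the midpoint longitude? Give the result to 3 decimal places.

164.796°W

Signed shortest Δλ from -120.959° to +151.367° is -87.674°.
Midpoint longitude = -120.959° + (-87.674°)/2 = -120.959° − 43.837° = -164.796°.
(The naïve average (-120.959 + +151.367)/2 = 15.204° is on the wrong side of the globe.)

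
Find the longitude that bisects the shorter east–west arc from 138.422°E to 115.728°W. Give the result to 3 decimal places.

Signed shortest Δλ from +138.422° to -115.728° is +105.850°.
Midpoint longitude = +138.422° + (+105.850°)/2 = +138.422° + 52.925° = +191.347°.
Normalise into (−180°, 180°]: -168.653°.
(The naïve average (+138.422 + -115.728)/2 = 11.347° is on the wrong side of the globe.)

168.653°W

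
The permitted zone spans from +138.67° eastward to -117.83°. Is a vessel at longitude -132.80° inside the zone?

Yes

Band width going east from +138.67° to -117.83°: ((-117.83 − 138.67) mod 360) = 103.50°.
Offset of -132.80° east of the west edge: ((-132.80 − 138.67) mod 360) = 88.53°.
88.53° ≤ 103.50° ⇒ inside.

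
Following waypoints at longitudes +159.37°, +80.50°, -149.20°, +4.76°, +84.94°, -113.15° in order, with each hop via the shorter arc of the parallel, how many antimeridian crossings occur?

Leg 1: +159.37° → +80.50°, shortest Δλ = -78.87° (west) — does not cross 180°.
Leg 2: +80.50° → -149.20°, shortest Δλ = 130.3° (east) — crosses 180°.
Leg 3: -149.20° → +4.76°, shortest Δλ = 153.96° (east) — does not cross 180°.
Leg 4: +4.76° → +84.94°, shortest Δλ = 80.18° (east) — does not cross 180°.
Leg 5: +84.94° → -113.15°, shortest Δλ = 161.91° (east) — crosses 180°.
Total crossings: 2.

2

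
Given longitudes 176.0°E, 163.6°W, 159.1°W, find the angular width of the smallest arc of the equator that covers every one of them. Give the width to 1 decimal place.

Sort the longitudes: -163.6°, -159.1°, +176.0°.
Eastward gaps between consecutive values (wrapping around): 4.5°, 335.1°, 20.4°.
Largest gap = 335.1° ⇒ minimal covering band is its complement: 360° − 335.1° = 24.9°.
Band runs from +176.0° eastward to -159.1°, crossing the antimeridian.

24.9°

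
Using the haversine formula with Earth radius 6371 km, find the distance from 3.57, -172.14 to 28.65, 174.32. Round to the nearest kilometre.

3135 km

Δλ = 174.32 − -172.14 = 346.46°; wrapped into (−180°, 180°]: -13.54°.
Δφ = 28.65 − 3.57 = 25.08°.
a = sin²(Δφ/2) + cos φ₁ · cos φ₂ · sin²(Δλ/2) = 0.059313.
c = 2·atan2(√a, √(1−a)) = 0.49203 rad → d = 6371·c ≈ 3134.75 km.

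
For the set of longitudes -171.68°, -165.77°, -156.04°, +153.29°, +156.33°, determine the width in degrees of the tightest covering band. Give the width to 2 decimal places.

Sort the longitudes: -171.68°, -165.77°, -156.04°, +153.29°, +156.33°.
Eastward gaps between consecutive values (wrapping around): 5.91°, 9.73°, 309.33°, 3.04°, 31.99°.
Largest gap = 309.33° ⇒ minimal covering band is its complement: 360° − 309.33° = 50.67°.
Band runs from +153.29° eastward to -156.04°, crossing the antimeridian.

50.67°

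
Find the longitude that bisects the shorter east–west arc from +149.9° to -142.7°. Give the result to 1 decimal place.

-176.4°

Signed shortest Δλ from +149.9° to -142.7° is +67.4°.
Midpoint longitude = +149.9° + (+67.4°)/2 = +149.9° + 33.7° = +183.6°.
Normalise into (−180°, 180°]: -176.4°.
(The naïve average (+149.9 + -142.7)/2 = 3.6° is on the wrong side of the globe.)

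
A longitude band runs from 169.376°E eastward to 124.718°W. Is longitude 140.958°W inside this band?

Band width going east from +169.376° to -124.718°: ((-124.718 − 169.376) mod 360) = 65.906°.
Offset of -140.958° east of the west edge: ((-140.958 − 169.376) mod 360) = 49.666°.
49.666° ≤ 65.906° ⇒ inside.

Yes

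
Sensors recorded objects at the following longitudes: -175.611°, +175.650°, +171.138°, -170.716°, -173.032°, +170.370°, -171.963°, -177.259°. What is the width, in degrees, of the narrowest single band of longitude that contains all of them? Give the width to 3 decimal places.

18.914°

Sort the longitudes: -177.259°, -175.611°, -173.032°, -171.963°, -170.716°, +170.370°, +171.138°, +175.650°.
Eastward gaps between consecutive values (wrapping around): 1.648°, 2.579°, 1.069°, 1.247°, 341.086°, 0.768°, 4.512°, 7.091°.
Largest gap = 341.086° ⇒ minimal covering band is its complement: 360° − 341.086° = 18.914°.
Band runs from +170.370° eastward to -170.716°, crossing the antimeridian.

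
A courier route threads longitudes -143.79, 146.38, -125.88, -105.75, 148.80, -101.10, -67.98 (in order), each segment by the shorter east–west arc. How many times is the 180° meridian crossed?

Leg 1: -143.79° → +146.38°, shortest Δλ = -69.83° (west) — crosses 180°.
Leg 2: +146.38° → -125.88°, shortest Δλ = 87.74° (east) — crosses 180°.
Leg 3: -125.88° → -105.75°, shortest Δλ = 20.13° (east) — does not cross 180°.
Leg 4: -105.75° → +148.80°, shortest Δλ = -105.45° (west) — crosses 180°.
Leg 5: +148.80° → -101.10°, shortest Δλ = 110.1° (east) — crosses 180°.
Leg 6: -101.10° → -67.98°, shortest Δλ = 33.12° (east) — does not cross 180°.
Total crossings: 4.

4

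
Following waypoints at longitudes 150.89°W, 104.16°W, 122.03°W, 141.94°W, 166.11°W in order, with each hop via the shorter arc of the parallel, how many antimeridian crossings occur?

0

Leg 1: -150.89° → -104.16°, shortest Δλ = 46.73° (east) — does not cross 180°.
Leg 2: -104.16° → -122.03°, shortest Δλ = -17.87° (west) — does not cross 180°.
Leg 3: -122.03° → -141.94°, shortest Δλ = -19.91° (west) — does not cross 180°.
Leg 4: -141.94° → -166.11°, shortest Δλ = -24.17° (west) — does not cross 180°.
Total crossings: 0.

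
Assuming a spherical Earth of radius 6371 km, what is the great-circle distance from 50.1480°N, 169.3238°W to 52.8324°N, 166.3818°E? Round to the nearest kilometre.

1700 km

Δλ = 166.3818 − -169.3238 = 335.7056°; wrapped into (−180°, 180°]: -24.2944°.
Δφ = 52.8324 − 50.1480 = 2.6844°.
a = sin²(Δφ/2) + cos φ₁ · cos φ₂ · sin²(Δλ/2) = 0.017691.
c = 2·atan2(√a, √(1−a)) = 0.26680 rad → d = 6371·c ≈ 1699.80 km.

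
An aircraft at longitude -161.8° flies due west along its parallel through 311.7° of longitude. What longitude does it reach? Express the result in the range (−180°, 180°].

-113.5°

Start at -161.8°; shift −311.7° → -473.5°.
-473.5° lies outside (−180°, 180°]; add 360° → -113.5°.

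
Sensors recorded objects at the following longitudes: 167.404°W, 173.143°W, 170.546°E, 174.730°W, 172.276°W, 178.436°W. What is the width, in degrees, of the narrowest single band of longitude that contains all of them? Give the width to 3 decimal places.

Sort the longitudes: -178.436°, -174.730°, -173.143°, -172.276°, -167.404°, +170.546°.
Eastward gaps between consecutive values (wrapping around): 3.706°, 1.587°, 0.867°, 4.872°, 337.950°, 11.018°.
Largest gap = 337.950° ⇒ minimal covering band is its complement: 360° − 337.950° = 22.050°.
Band runs from +170.546° eastward to -167.404°, crossing the antimeridian.

22.050°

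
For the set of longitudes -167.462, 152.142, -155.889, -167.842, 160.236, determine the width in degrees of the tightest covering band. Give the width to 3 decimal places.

51.969°

Sort the longitudes: -167.842°, -167.462°, -155.889°, +152.142°, +160.236°.
Eastward gaps between consecutive values (wrapping around): 0.380°, 11.573°, 308.031°, 8.094°, 31.922°.
Largest gap = 308.031° ⇒ minimal covering band is its complement: 360° − 308.031° = 51.969°.
Band runs from +152.142° eastward to -155.889°, crossing the antimeridian.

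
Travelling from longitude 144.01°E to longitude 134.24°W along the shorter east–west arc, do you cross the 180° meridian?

Naïve |-134.24 − 144.01| = 278.25° > 180°, so the shorter arc goes the other way round — across 180°.
Signed shortest Δλ = ((-134.24 − 144.01 + 180) mod 360) − 180 = 81.75°.
Going east by 81.75° from +144.01° passes through 180° before reaching -134.24°.

Yes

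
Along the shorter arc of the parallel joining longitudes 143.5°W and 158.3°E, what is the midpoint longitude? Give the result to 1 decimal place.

Signed shortest Δλ from -143.5° to +158.3° is -58.2°.
Midpoint longitude = -143.5° + (-58.2°)/2 = -143.5° − 29.1° = -172.6°.
(The naïve average (-143.5 + +158.3)/2 = 7.4° is on the wrong side of the globe.)

172.6°W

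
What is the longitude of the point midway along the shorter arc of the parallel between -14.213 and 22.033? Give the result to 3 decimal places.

+3.910°

Signed shortest Δλ from -14.213° to +22.033° is +36.246°.
Midpoint longitude = -14.213° + (+36.246°)/2 = -14.213° + 18.123° = +3.910°.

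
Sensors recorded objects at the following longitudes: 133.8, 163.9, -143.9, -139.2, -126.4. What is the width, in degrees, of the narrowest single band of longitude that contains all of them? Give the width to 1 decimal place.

Sort the longitudes: -143.9°, -139.2°, -126.4°, +133.8°, +163.9°.
Eastward gaps between consecutive values (wrapping around): 4.7°, 12.8°, 260.2°, 30.1°, 52.2°.
Largest gap = 260.2° ⇒ minimal covering band is its complement: 360° − 260.2° = 99.8°.
Band runs from +133.8° eastward to -126.4°, crossing the antimeridian.

99.8°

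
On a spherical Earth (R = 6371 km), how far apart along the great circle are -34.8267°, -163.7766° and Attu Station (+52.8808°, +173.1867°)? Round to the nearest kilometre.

10004 km

Δλ = 173.1867 − -163.7766 = 336.9633°; wrapped into (−180°, 180°]: -23.0367°.
Δφ = 52.8808 − -34.8267 = 87.7075°.
a = sin²(Δφ/2) + cos φ₁ · cos φ₂ · sin²(Δλ/2) = 0.499752.
c = 2·atan2(√a, √(1−a)) = 1.57030 rad → d = 6371·c ≈ 10004.38 km.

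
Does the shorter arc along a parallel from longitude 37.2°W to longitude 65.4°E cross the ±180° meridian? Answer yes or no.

Signed shortest Δλ = ((65.4 − -37.2 + 180) mod 360) − 180 = 102.6°.
Going east by 102.6° from -37.2° reaches +65.4° without touching 180°.

No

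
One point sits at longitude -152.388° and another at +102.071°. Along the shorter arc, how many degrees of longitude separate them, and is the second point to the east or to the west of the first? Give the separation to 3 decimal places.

Raw difference: 102.071 − -152.388 = 254.459°.
Normalise into (−180°, 180°]: 254.459° − 360° = -105.541°.
Negative ⇒ the second point lies to the west; separation 105.541°.

105.541° west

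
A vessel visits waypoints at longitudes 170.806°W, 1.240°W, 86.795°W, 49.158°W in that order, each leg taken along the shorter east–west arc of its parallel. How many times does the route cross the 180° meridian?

Leg 1: -170.806° → -1.240°, shortest Δλ = 169.566° (east) — does not cross 180°.
Leg 2: -1.240° → -86.795°, shortest Δλ = -85.555° (west) — does not cross 180°.
Leg 3: -86.795° → -49.158°, shortest Δλ = 37.637° (east) — does not cross 180°.
Total crossings: 0.

0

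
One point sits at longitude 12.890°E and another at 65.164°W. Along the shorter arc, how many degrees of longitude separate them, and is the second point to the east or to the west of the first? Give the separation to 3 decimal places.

78.054° west

Raw difference: -65.164 − 12.890 = -78.054°.
Normalise into (−180°, 180°]: -78.054° stays -78.054°.
Negative ⇒ the second point lies to the west; separation 78.054°.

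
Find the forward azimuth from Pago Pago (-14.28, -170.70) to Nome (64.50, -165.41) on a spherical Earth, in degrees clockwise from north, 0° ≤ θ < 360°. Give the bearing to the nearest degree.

Δλ = -165.41 − -170.70 = 5.29°.
θ = atan2( sin Δλ · cos φ₂ , cos φ₁ · sin φ₂ − sin φ₁ · cos φ₂ · cos Δλ )
  = atan2(0.03969, 0.98044) = 2.318° → normalised to [0°, 360°): 2.318°.

2°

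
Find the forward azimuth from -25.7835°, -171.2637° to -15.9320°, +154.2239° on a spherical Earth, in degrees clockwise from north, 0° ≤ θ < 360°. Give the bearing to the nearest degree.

Δλ = 154.2239 − -171.2637 = 325.4876°; wrapped into (−180°, 180°]: -34.5124°.
θ = atan2( sin Δλ · cos φ₂ , cos φ₁ · sin φ₂ − sin φ₁ · cos φ₂ · cos Δλ )
  = atan2(-0.54482, 0.09748) = -79.856° → normalised to [0°, 360°): 280.144°.

280°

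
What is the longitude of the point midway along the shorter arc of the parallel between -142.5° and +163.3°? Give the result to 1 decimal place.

-169.6°

Signed shortest Δλ from -142.5° to +163.3° is -54.2°.
Midpoint longitude = -142.5° + (-54.2°)/2 = -142.5° − 27.1° = -169.6°.
(The naïve average (-142.5 + +163.3)/2 = 10.4° is on the wrong side of the globe.)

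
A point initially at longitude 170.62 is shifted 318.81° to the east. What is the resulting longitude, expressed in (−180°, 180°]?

Start at +170.62°; shift +318.81° → +489.43°.
+489.43° lies outside (−180°, 180°]; subtract 360° → +129.43°.

+129.43°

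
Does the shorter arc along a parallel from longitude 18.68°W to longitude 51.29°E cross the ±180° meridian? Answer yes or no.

Signed shortest Δλ = ((51.29 − -18.68 + 180) mod 360) − 180 = 69.97°.
Going east by 69.97° from -18.68° reaches +51.29° without touching 180°.

No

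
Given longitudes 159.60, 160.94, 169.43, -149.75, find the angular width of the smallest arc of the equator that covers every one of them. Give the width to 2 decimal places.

50.65°

Sort the longitudes: -149.75°, +159.60°, +160.94°, +169.43°.
Eastward gaps between consecutive values (wrapping around): 309.35°, 1.34°, 8.49°, 40.82°.
Largest gap = 309.35° ⇒ minimal covering band is its complement: 360° − 309.35° = 50.65°.
Band runs from +159.60° eastward to -149.75°, crossing the antimeridian.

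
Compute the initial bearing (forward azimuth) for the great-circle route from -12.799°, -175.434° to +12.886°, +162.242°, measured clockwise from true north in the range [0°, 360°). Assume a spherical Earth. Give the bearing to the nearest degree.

Δλ = 162.242 − -175.434 = 337.676°; wrapped into (−180°, 180°]: -22.324°.
θ = atan2( sin Δλ · cos φ₂ , cos φ₁ · sin φ₂ − sin φ₁ · cos φ₂ · cos Δλ )
  = atan2(-0.37028, 0.41724) = -41.587° → normalised to [0°, 360°): 318.413°.

318°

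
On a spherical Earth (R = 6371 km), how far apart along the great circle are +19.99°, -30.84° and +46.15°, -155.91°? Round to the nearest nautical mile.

5844 nmi

Δλ = -155.91 − -30.84 = -125.07°.
Δφ = 46.15 − 19.99 = 26.16°.
a = sin²(Δφ/2) + cos φ₁ · cos φ₂ · sin²(Δλ/2) = 0.563769.
c = 2·atan2(√a, √(1−a)) = 1.69868 rad → d = 6371·c ≈ 10822.31 km ≈ 5843.58 nmi.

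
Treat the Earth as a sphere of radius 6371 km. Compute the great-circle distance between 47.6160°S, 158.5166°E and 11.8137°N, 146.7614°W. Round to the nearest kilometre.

Δλ = -146.7614 − 158.5166 = -305.2780°; wrapped into (−180°, 180°]: 54.7220°.
Δφ = 11.8137 − -47.6160 = 59.4297°.
a = sin²(Δφ/2) + cos φ₁ · cos φ₂ · sin²(Δλ/2) = 0.385074.
c = 2·atan2(√a, √(1−a)) = 1.33887 rad → d = 6371·c ≈ 8529.95 km.

8530 km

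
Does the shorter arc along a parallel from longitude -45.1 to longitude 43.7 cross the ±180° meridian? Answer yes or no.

No

Signed shortest Δλ = ((43.7 − -45.1 + 180) mod 360) − 180 = 88.8°.
Going east by 88.8° from -45.1° reaches +43.7° without touching 180°.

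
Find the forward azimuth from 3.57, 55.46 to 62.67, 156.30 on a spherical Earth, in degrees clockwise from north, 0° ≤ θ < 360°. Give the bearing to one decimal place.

Δλ = 156.30 − 55.46 = 100.84°.
θ = atan2( sin Δλ · cos φ₂ , cos φ₁ · sin φ₂ − sin φ₁ · cos φ₂ · cos Δλ )
  = atan2(0.45092, 0.89203) = 26.817° → normalised to [0°, 360°): 26.817°.

26.8°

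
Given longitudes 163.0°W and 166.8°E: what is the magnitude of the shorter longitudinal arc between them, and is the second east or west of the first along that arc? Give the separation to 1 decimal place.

30.2° west

Raw difference: 166.8 − -163.0 = 329.8°.
Normalise into (−180°, 180°]: 329.8° − 360° = -30.2°.
Negative ⇒ the second point lies to the west; separation 30.2°.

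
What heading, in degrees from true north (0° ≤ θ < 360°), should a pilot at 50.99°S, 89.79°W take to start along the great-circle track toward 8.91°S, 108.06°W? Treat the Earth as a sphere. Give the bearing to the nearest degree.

Δλ = -108.06 − -89.79 = -18.27°.
θ = atan2( sin Δλ · cos φ₂ , cos φ₁ · sin φ₂ − sin φ₁ · cos φ₂ · cos Δλ )
  = atan2(-0.30971, 0.63147) = -26.126° → normalised to [0°, 360°): 333.874°.

334°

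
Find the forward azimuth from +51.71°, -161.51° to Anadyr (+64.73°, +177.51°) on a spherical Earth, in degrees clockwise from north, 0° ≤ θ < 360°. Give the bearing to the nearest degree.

328°

Δλ = 177.51 − -161.51 = 339.02°; wrapped into (−180°, 180°]: -20.98°.
θ = atan2( sin Δλ · cos φ₂ , cos φ₁ · sin φ₂ − sin φ₁ · cos φ₂ · cos Δλ )
  = atan2(-0.15284, 0.24750) = -31.697° → normalised to [0°, 360°): 328.303°.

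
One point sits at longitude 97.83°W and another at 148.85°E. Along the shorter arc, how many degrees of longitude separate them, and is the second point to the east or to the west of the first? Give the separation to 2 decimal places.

Raw difference: 148.85 − -97.83 = 246.68°.
Normalise into (−180°, 180°]: 246.68° − 360° = -113.32°.
Negative ⇒ the second point lies to the west; separation 113.32°.

113.32° west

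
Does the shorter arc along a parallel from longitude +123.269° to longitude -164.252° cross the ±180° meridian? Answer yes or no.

Naïve |-164.252 − 123.269| = 287.521° > 180°, so the shorter arc goes the other way round — across 180°.
Signed shortest Δλ = ((-164.252 − 123.269 + 180) mod 360) − 180 = 72.479°.
Going east by 72.479° from +123.269° passes through 180° before reaching -164.252°.

Yes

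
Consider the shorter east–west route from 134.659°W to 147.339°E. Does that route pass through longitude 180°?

Naïve |147.339 − -134.659| = 281.998° > 180°, so the shorter arc goes the other way round — across 180°.
Signed shortest Δλ = ((147.339 − -134.659 + 180) mod 360) − 180 = -78.002°.
Going west by 78.002° from -134.659° passes through 180° before reaching +147.339°.

Yes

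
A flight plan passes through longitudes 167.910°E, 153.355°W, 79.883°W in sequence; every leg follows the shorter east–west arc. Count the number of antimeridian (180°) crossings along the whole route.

1

Leg 1: +167.910° → -153.355°, shortest Δλ = 38.735° (east) — crosses 180°.
Leg 2: -153.355° → -79.883°, shortest Δλ = 73.472° (east) — does not cross 180°.
Total crossings: 1.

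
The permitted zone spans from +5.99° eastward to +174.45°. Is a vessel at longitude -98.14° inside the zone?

Band width going east from +5.99° to +174.45°: ((174.45 − 5.99) mod 360) = 168.46°.
Offset of -98.14° east of the west edge: ((-98.14 − 5.99) mod 360) = 255.87°.
255.87° > 168.46° ⇒ outside.

No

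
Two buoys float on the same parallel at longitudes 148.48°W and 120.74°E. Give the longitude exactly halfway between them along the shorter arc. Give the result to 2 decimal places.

166.13°E

Signed shortest Δλ from -148.48° to +120.74° is -90.78°.
Midpoint longitude = -148.48° + (-90.78°)/2 = -148.48° − 45.39° = -193.87°.
Normalise into (−180°, 180°]: +166.13°.
(The naïve average (-148.48 + +120.74)/2 = -13.87° is on the wrong side of the globe.)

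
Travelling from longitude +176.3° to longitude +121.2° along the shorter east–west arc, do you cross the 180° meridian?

Signed shortest Δλ = ((121.2 − 176.3 + 180) mod 360) − 180 = -55.1°.
Going west by 55.1° from +176.3° reaches +121.2° without touching 180°.

No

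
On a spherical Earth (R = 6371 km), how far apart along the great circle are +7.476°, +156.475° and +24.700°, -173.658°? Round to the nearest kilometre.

3706 km

Δλ = -173.658 − 156.475 = -330.133°; wrapped into (−180°, 180°]: 29.867°.
Δφ = 24.700 − 7.476 = 17.224°.
a = sin²(Δφ/2) + cos φ₁ · cos φ₂ · sin²(Δλ/2) = 0.082242.
c = 2·atan2(√a, √(1−a)) = 0.58173 rad → d = 6371·c ≈ 3706.18 km.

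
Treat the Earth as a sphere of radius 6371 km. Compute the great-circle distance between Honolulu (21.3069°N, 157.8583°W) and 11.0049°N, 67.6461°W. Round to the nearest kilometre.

Δλ = -67.6461 − -157.8583 = 90.2122°.
Δφ = 11.0049 − 21.3069 = -10.3020°.
a = sin²(Δφ/2) + cos φ₁ · cos φ₂ · sin²(Δλ/2) = 0.467012.
c = 2·atan2(√a, √(1−a)) = 1.50477 rad → d = 6371·c ≈ 9586.90 km.

9587 km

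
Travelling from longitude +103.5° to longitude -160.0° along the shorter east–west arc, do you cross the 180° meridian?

Yes

Naïve |-160.0 − 103.5| = 263.5° > 180°, so the shorter arc goes the other way round — across 180°.
Signed shortest Δλ = ((-160.0 − 103.5 + 180) mod 360) − 180 = 96.5°.
Going east by 96.5° from +103.5° passes through 180° before reaching -160.0°.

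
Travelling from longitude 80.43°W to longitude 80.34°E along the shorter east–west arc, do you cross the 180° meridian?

No

Signed shortest Δλ = ((80.34 − -80.43 + 180) mod 360) − 180 = 160.77°.
Going east by 160.77° from -80.43° reaches +80.34° without touching 180°.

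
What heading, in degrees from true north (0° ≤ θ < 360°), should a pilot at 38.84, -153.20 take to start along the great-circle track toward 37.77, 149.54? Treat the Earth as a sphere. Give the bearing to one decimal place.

287.4°

Δλ = 149.54 − -153.20 = 302.74°; wrapped into (−180°, 180°]: -57.26°.
θ = atan2( sin Δλ · cos φ₂ , cos φ₁ · sin φ₂ − sin φ₁ · cos φ₂ · cos Δλ )
  = atan2(-0.66490, 0.20896) = -72.553° → normalised to [0°, 360°): 287.447°.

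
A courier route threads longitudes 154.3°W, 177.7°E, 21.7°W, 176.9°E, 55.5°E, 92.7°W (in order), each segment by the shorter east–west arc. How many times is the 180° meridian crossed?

Leg 1: -154.3° → +177.7°, shortest Δλ = -28.0° (west) — crosses 180°.
Leg 2: +177.7° → -21.7°, shortest Δλ = 160.6° (east) — crosses 180°.
Leg 3: -21.7° → +176.9°, shortest Δλ = -161.4° (west) — crosses 180°.
Leg 4: +176.9° → +55.5°, shortest Δλ = -121.4° (west) — does not cross 180°.
Leg 5: +55.5° → -92.7°, shortest Δλ = -148.2° (west) — does not cross 180°.
Total crossings: 3.

3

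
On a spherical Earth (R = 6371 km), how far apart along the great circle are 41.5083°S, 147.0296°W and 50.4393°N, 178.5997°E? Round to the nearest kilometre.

10756 km

Δλ = 178.5997 − -147.0296 = 325.6293°; wrapped into (−180°, 180°]: -34.3707°.
Δφ = 50.4393 − -41.5083 = 91.9476°.
a = sin²(Δφ/2) + cos φ₁ · cos φ₂ · sin²(Δλ/2) = 0.558630.
c = 2·atan2(√a, √(1−a)) = 1.68833 rad → d = 6371·c ≈ 10756.32 km.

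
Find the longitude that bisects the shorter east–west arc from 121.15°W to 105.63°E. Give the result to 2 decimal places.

172.24°E

Signed shortest Δλ from -121.15° to +105.63° is -133.22°.
Midpoint longitude = -121.15° + (-133.22°)/2 = -121.15° − 66.61° = -187.76°.
Normalise into (−180°, 180°]: +172.24°.
(The naïve average (-121.15 + +105.63)/2 = -7.76° is on the wrong side of the globe.)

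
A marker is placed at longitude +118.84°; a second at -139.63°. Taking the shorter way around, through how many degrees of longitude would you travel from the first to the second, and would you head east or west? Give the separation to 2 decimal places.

Raw difference: -139.63 − 118.84 = -258.47°.
Normalise into (−180°, 180°]: -258.47° + 360° = 101.53°.
Positive ⇒ the second point lies to the east; separation 101.53°.

101.53° east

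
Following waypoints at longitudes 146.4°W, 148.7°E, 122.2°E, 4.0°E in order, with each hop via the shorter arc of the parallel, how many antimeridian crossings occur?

Leg 1: -146.4° → +148.7°, shortest Δλ = -64.9° (west) — crosses 180°.
Leg 2: +148.7° → +122.2°, shortest Δλ = -26.5° (west) — does not cross 180°.
Leg 3: +122.2° → +4.0°, shortest Δλ = -118.2° (west) — does not cross 180°.
Total crossings: 1.

1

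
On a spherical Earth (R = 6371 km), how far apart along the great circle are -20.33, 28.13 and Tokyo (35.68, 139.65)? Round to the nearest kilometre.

Δλ = 139.65 − 28.13 = 111.52°.
Δφ = 35.68 − -20.33 = 56.01°.
a = sin²(Δφ/2) + cos φ₁ · cos φ₂ · sin²(Δλ/2) = 0.741023.
c = 2·atan2(√a, √(1−a)) = 2.07378 rad → d = 6371·c ≈ 13212.08 km.

13212 km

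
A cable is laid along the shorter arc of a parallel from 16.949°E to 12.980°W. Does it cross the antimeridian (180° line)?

Signed shortest Δλ = ((-12.980 − 16.949 + 180) mod 360) − 180 = -29.929°.
Going west by 29.929° from +16.949° reaches -12.980° without touching 180°.

No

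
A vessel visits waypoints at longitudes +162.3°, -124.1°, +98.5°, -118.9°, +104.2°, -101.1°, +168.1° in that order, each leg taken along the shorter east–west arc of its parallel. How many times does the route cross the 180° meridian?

6

Leg 1: +162.3° → -124.1°, shortest Δλ = 73.6° (east) — crosses 180°.
Leg 2: -124.1° → +98.5°, shortest Δλ = -137.4° (west) — crosses 180°.
Leg 3: +98.5° → -118.9°, shortest Δλ = 142.6° (east) — crosses 180°.
Leg 4: -118.9° → +104.2°, shortest Δλ = -136.9° (west) — crosses 180°.
Leg 5: +104.2° → -101.1°, shortest Δλ = 154.7° (east) — crosses 180°.
Leg 6: -101.1° → +168.1°, shortest Δλ = -90.8° (west) — crosses 180°.
Total crossings: 6.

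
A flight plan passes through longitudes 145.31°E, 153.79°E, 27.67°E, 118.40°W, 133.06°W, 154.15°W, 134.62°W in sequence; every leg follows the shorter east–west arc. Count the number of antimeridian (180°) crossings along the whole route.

0

Leg 1: +145.31° → +153.79°, shortest Δλ = 8.48° (east) — does not cross 180°.
Leg 2: +153.79° → +27.67°, shortest Δλ = -126.12° (west) — does not cross 180°.
Leg 3: +27.67° → -118.40°, shortest Δλ = -146.07° (west) — does not cross 180°.
Leg 4: -118.40° → -133.06°, shortest Δλ = -14.66° (west) — does not cross 180°.
Leg 5: -133.06° → -154.15°, shortest Δλ = -21.09° (west) — does not cross 180°.
Leg 6: -154.15° → -134.62°, shortest Δλ = 19.53° (east) — does not cross 180°.
Total crossings: 0.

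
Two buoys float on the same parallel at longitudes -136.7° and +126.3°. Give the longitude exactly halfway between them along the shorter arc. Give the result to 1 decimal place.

Signed shortest Δλ from -136.7° to +126.3° is -97.0°.
Midpoint longitude = -136.7° + (-97.0°)/2 = -136.7° − 48.5° = -185.2°.
Normalise into (−180°, 180°]: +174.8°.
(The naïve average (-136.7 + +126.3)/2 = -5.2° is on the wrong side of the globe.)

+174.8°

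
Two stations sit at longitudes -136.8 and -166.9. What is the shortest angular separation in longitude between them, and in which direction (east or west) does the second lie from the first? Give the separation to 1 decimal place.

30.1° west

Raw difference: -166.9 − -136.8 = -30.1°.
Normalise into (−180°, 180°]: -30.1° stays -30.1°.
Negative ⇒ the second point lies to the west; separation 30.1°.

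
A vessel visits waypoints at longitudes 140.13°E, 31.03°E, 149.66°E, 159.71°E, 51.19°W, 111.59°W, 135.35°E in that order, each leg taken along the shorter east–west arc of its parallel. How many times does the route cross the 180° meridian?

2

Leg 1: +140.13° → +31.03°, shortest Δλ = -109.1° (west) — does not cross 180°.
Leg 2: +31.03° → +149.66°, shortest Δλ = 118.63° (east) — does not cross 180°.
Leg 3: +149.66° → +159.71°, shortest Δλ = 10.05° (east) — does not cross 180°.
Leg 4: +159.71° → -51.19°, shortest Δλ = 149.1° (east) — crosses 180°.
Leg 5: -51.19° → -111.59°, shortest Δλ = -60.4° (west) — does not cross 180°.
Leg 6: -111.59° → +135.35°, shortest Δλ = -113.06° (west) — crosses 180°.
Total crossings: 2.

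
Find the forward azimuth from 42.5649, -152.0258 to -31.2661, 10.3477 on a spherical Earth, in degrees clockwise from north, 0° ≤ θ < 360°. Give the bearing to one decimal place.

Δλ = 10.3477 − -152.0258 = 162.3735°.
θ = atan2( sin Δλ · cos φ₂ , cos φ₁ · sin φ₂ − sin φ₁ · cos φ₂ · cos Δλ )
  = atan2(0.25883, 0.16878) = 56.892° → normalised to [0°, 360°): 56.892°.

56.9°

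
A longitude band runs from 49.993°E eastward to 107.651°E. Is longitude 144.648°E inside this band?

Band width going east from +49.993° to +107.651°: ((107.651 − 49.993) mod 360) = 57.658°.
Offset of +144.648° east of the west edge: ((144.648 − 49.993) mod 360) = 94.655°.
94.655° > 57.658° ⇒ outside.

No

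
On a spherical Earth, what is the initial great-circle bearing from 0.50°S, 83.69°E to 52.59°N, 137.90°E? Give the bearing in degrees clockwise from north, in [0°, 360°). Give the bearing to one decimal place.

Δλ = 137.90 − 83.69 = 54.21°.
θ = atan2( sin Δλ · cos φ₂ , cos φ₁ · sin φ₂ − sin φ₁ · cos φ₂ · cos Δλ )
  = atan2(0.49280, 0.79738) = 31.717° → normalised to [0°, 360°): 31.717°.

31.7°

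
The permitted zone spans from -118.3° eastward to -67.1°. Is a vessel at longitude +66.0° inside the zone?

Band width going east from -118.3° to -67.1°: ((-67.1 − -118.3) mod 360) = 51.2°.
Offset of +66.0° east of the west edge: ((66.0 − -118.3) mod 360) = 184.3°.
184.3° > 51.2° ⇒ outside.

No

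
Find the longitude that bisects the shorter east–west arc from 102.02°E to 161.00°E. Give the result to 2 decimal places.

Signed shortest Δλ from +102.02° to +161.00° is +58.98°.
Midpoint longitude = +102.02° + (+58.98°)/2 = +102.02° + 29.49° = +131.51°.

131.51°E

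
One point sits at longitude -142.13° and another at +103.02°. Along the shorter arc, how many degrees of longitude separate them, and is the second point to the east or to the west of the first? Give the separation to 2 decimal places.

114.85° west

Raw difference: 103.02 − -142.13 = 245.15°.
Normalise into (−180°, 180°]: 245.15° − 360° = -114.85°.
Negative ⇒ the second point lies to the west; separation 114.85°.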